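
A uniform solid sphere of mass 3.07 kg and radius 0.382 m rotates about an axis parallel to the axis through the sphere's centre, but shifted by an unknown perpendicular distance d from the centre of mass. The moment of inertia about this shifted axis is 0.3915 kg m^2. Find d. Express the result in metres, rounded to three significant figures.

0.263

About the centre-of-mass axis, I_cm = (2/5)MR² = (2/5)(3.07)(0.382)² = 0.17919 kg m^2.
Parallel axis theorem: I = I_cm + Md², so Md² = 0.3915 − 0.17919 = 0.21231 kg m^2.
d = √(0.21231 / 3.07) = 0.26297 m.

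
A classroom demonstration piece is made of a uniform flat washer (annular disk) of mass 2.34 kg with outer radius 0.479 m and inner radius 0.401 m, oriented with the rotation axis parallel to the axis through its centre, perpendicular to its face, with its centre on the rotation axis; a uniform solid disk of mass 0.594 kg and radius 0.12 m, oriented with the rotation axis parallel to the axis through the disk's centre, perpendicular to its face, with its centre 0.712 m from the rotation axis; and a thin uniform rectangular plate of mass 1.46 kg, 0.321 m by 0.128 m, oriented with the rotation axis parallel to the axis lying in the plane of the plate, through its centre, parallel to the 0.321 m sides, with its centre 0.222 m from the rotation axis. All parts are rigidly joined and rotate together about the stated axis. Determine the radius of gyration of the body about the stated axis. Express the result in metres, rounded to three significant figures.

Annular disk: I_cm = (1/2)M(R²+r²) = (1/2)(2.34)[(0.479)² + (0.401)²] = 0.45658 kg m²; axis through the centre, so I = 0.45658 kg m².
Solid disk: I_cm = (1/2)MR² = (1/2)(0.594)(0.12)² = 0.0042768 kg m²; centre at d = 0.712 m, so I = I_cm + Md² gives I = 0.0042768 + (0.594)(0.712)² = 0.3054 kg m².
Rectangular plate: I_cm = (1/12)Mb² = (1/12)(1.46)(0.128)² = 0.0019934 kg m²; centre at d = 0.222 m, so I = I_cm + Md² gives I = 0.0019934 + (1.46)(0.222)² = 0.073948 kg m².
Total I = 0.83593 kg m²; total mass M = 4.394 kg.
k = √(I/M) = √(0.83593/4.394) = 0.43617 m.

0.436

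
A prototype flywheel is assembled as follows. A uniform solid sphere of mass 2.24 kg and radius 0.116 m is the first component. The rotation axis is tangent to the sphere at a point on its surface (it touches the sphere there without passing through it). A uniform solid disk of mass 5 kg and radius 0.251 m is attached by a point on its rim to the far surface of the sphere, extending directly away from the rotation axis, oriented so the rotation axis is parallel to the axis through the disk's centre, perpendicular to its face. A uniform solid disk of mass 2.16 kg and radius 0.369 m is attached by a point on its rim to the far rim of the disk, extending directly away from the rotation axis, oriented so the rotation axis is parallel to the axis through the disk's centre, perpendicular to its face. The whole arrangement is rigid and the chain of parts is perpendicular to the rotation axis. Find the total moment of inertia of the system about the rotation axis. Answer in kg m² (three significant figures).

4.14

Solid sphere: I_cm = (2/5)MR² = (2/5)(2.24)(0.116)² = 0.012057 kg m²; centre at d = 0.116 m, so I = I_cm + Md² gives I = 0.012057 + (2.24)(0.116)² = 0.042198 kg m².
Solid disk: I_cm = (1/2)MR² = (1/2)(5)(0.251)² = 0.1575 kg m²; centre at d = 0.116 + 0.116 + 0.251 = 0.483 m, so I = I_cm + Md² gives I = 0.1575 + (5)(0.483)² = 1.3239 kg m².
Solid disk: I_cm = (1/2)MR² = (1/2)(2.16)(0.369)² = 0.14705 kg m²; centre at d = 0.116 + 0.116 + 0.251 + 0.251 + 0.369 = 1.103 m, so I = I_cm + Md² gives I = 0.14705 + (2.16)(1.103)² = 2.7749 kg m².
Total I = 0.042198 + 1.3239 + 2.7749 = 4.1411 kg m².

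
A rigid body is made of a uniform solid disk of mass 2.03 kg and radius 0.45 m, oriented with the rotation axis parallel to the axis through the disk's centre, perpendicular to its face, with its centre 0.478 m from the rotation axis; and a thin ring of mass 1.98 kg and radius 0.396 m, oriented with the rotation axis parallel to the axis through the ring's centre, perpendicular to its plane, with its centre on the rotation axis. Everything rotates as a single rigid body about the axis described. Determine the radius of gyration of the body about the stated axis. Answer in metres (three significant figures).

Solid disk: I_cm = (1/2)MR² = (1/2)(2.03)(0.45)² = 0.20554 kg m²; centre at d = 0.478 m, so I = I_cm + Md² gives I = 0.20554 + (2.03)(0.478)² = 0.66936 kg m².
Thin ring: I_cm = MR² = (1.98)(0.396)² = 0.3105 kg m²; axis through the centre, so I = 0.3105 kg m².
Total I = 0.97986 kg m²; total mass M = 4.01 kg.
k = √(I/M) = √(0.97986/4.01) = 0.49432 m.

0.494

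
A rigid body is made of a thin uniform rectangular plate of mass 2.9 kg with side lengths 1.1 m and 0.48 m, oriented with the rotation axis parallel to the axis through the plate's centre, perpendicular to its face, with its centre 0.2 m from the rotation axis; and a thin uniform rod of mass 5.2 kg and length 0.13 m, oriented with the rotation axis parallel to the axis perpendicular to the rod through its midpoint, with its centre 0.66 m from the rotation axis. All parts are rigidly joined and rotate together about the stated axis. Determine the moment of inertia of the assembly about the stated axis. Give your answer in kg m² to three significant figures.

Rectangular plate: I_cm = (1/12)M(a²+b²) = (1/12)(2.9)[(1.1)² + (0.48)²] = 0.3481 kg m²; centre at d = 0.2 m, so the parallel axis theorem gives I = 0.3481 + (2.9)(0.2)² = 0.4641 kg m².
Thin rod: I_cm = (1/12)ML² = (1/12)(5.2)(0.13)² = 0.0073233 kg m²; centre at d = 0.66 m, so the parallel axis theorem gives I = 0.0073233 + (5.2)(0.66)² = 2.2724 kg m².
Total I = 0.4641 + 2.2724 = 2.7365 kg m².

2.74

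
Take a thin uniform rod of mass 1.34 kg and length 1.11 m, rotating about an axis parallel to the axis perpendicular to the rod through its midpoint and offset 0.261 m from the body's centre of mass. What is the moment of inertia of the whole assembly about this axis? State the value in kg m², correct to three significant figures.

I_cm = (1/12)ML² = (1/12)(1.34)(1.11)² = 0.13758 kg m²; centre at d = 0.261 m, so the parallel axis theorem gives I = 0.13758 + (1.34)(0.261)² = 0.22887 kg m².

0.229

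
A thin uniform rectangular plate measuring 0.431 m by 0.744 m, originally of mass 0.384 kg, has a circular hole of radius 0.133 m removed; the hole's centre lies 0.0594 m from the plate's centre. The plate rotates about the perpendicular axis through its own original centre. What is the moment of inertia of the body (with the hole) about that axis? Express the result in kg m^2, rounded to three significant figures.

0.0228

Unpierced body about its centre: I₀ = (1/12)M(a²+b²) = (1/12)(0.384)[(0.431)² + (0.744)²] = 0.023658 kg m^2.
The removed disk has mass m = M·πr²/(ab) = (0.384)·π(0.133)²/(0.431·0.744) = 0.066548 kg (same uniform areal density).
Its moment of inertia about the rotation axis (parallel-axis theorem): I_hole = (1/2)mr² + md² = (1/2)(0.066548)(0.133)² + (0.066548)(0.0594)² = 0.00082339 kg m^2.
Treating the hole as negative mass, I = I₀ − I_hole = 0.023658 − 0.00082339 = 0.022834 kg m^2.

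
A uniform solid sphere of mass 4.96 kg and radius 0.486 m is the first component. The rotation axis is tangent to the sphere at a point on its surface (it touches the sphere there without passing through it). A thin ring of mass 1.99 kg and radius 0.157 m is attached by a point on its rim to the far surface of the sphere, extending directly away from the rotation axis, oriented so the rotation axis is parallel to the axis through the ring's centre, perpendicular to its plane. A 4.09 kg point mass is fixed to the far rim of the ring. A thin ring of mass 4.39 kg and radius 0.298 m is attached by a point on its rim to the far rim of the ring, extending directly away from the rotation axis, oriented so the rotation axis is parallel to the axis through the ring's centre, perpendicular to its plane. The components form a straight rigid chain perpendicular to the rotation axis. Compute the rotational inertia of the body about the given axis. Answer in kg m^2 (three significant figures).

Solid sphere: I_cm = (2/5)MR² = (2/5)(4.96)(0.486)² = 0.46861 kg m^2; centre at d = 0.486 m, so the parallel axis theorem gives I = 0.46861 + (4.96)(0.486)² = 1.6401 kg m^2.
Thin ring: I_cm = MR² = (1.99)(0.157)² = 0.049052 kg m^2; centre at d = 0.486 + 0.486 + 0.157 = 1.129 m, so the parallel axis theorem gives I = 0.049052 + (1.99)(1.129)² = 2.5856 kg m^2.
Point mass: I_cm = 0; centre at d = 0.486 + 0.486 + 0.157 + 0.157 = 1.286 m, so the parallel axis theorem gives I = 0 + (4.09)(1.286)² = 6.764 kg m^2.
Thin ring: I_cm = MR² = (4.39)(0.298)² = 0.38985 kg m^2; centre at d = 0.486 + 0.486 + 0.157 + 0.157 + 0.298 = 1.584 m, so the parallel axis theorem gives I = 0.38985 + (4.39)(1.584)² = 11.405 kg m^2.
Total I = 1.6401 + 2.5856 + 6.764 + 11.405 = 22.394 kg m^2.

22.4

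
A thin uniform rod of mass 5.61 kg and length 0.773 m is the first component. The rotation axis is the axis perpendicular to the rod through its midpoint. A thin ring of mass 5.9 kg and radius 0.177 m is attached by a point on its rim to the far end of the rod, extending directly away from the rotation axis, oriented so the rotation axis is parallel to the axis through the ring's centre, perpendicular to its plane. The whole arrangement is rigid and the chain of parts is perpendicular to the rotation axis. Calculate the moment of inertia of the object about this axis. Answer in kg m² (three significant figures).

2.34

Thin rod: I_cm = (1/12)ML² = (1/12)(5.61)(0.773)² = 0.27934 kg m²; axis through the centre, so I = 0.27934 kg m².
Thin ring: I_cm = MR² = (5.9)(0.177)² = 0.18484 kg m²; centre at d = 0.3865 + 0.177 = 0.5635 m, so I = I_cm + Md² gives I = 0.18484 + (5.9)(0.5635)² = 2.0583 kg m².
Total I = 0.27934 + 2.0583 = 2.3376 kg m².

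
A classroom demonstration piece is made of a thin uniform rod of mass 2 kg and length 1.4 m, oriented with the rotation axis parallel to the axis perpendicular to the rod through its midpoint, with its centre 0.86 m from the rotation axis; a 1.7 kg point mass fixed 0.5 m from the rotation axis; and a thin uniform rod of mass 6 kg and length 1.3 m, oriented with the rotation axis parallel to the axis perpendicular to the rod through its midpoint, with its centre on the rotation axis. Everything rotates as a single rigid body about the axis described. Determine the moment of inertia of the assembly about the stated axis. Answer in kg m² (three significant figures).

Thin rod: I_cm = (1/12)ML² = (1/12)(2)(1.4)² = 0.32667 kg m²; centre at d = 0.86 m, so I = I_cm + Md² gives I = 0.32667 + (2)(0.86)² = 1.8059 kg m².
Point mass: I_cm = 0; centre at d = 0.5 m, so I = I_cm + Md² gives I = 0 + (1.7)(0.5)² = 0.425 kg m².
Thin rod: I_cm = (1/12)ML² = (1/12)(6)(1.3)² = 0.845 kg m²; axis through the centre, so I = 0.845 kg m².
Total I = 1.8059 + 0.425 + 0.845 = 3.0759 kg m².

3.08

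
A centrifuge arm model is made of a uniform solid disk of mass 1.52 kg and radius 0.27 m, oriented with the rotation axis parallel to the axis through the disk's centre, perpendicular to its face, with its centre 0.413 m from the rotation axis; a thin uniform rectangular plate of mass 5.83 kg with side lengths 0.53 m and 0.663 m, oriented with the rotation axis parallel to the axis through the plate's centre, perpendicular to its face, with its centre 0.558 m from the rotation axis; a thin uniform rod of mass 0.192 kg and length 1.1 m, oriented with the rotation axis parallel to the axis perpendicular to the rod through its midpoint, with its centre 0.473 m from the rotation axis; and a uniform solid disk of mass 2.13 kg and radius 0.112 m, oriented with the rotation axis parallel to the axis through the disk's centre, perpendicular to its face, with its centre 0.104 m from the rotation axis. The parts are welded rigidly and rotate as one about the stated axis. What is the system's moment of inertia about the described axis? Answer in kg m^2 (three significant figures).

Solid disk: I_cm = (1/2)MR² = (1/2)(1.52)(0.27)² = 0.055404 kg m^2; centre at d = 0.413 m, so I = I_cm + Md² gives I = 0.055404 + (1.52)(0.413)² = 0.31467 kg m^2.
Rectangular plate: I_cm = (1/12)M(a²+b²) = (1/12)(5.83)[(0.53)² + (0.663)²] = 0.35003 kg m^2; centre at d = 0.558 m, so I = I_cm + Md² gives I = 0.35003 + (5.83)(0.558)² = 2.1653 kg m^2.
Thin rod: I_cm = (1/12)ML² = (1/12)(0.192)(1.1)² = 0.01936 kg m^2; centre at d = 0.473 m, so I = I_cm + Md² gives I = 0.01936 + (0.192)(0.473)² = 0.062316 kg m^2.
Solid disk: I_cm = (1/2)MR² = (1/2)(2.13)(0.112)² = 0.013359 kg m^2; centre at d = 0.104 m, so I = I_cm + Md² gives I = 0.013359 + (2.13)(0.104)² = 0.036397 kg m^2.
Total I = 0.31467 + 2.1653 + 0.062316 + 0.036397 = 2.5787 kg m^2.

2.58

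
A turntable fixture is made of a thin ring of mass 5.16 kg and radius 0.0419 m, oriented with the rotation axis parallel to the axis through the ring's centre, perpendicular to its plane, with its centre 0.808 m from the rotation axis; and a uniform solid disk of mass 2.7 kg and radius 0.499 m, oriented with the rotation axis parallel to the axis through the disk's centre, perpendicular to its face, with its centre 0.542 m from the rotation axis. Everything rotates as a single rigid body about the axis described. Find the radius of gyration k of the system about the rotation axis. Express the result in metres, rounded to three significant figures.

Thin ring: I_cm = MR² = (5.16)(0.0419)² = 0.0090589 kg m^2; centre at d = 0.808 m, so I = I_cm + Md² gives I = 0.0090589 + (5.16)(0.808)² = 3.3778 kg m^2.
Solid disk: I_cm = (1/2)MR² = (1/2)(2.7)(0.499)² = 0.33615 kg m^2; centre at d = 0.542 m, so I = I_cm + Md² gives I = 0.33615 + (2.7)(0.542)² = 1.1293 kg m^2.
Total I = 4.5072 kg m^2; total mass M = 7.86 kg.
k = √(I/M) = √(4.5072/7.86) = 0.75725 m.

0.757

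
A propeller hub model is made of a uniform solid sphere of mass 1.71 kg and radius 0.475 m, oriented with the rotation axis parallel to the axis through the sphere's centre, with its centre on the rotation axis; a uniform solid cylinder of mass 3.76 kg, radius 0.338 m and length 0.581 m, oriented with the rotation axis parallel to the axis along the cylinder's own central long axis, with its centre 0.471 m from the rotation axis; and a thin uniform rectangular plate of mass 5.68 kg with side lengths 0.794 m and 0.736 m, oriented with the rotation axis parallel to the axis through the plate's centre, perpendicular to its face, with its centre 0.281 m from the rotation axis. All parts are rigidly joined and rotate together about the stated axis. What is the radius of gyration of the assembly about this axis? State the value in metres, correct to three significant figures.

0.445

Solid sphere: I_cm = (2/5)MR² = (2/5)(1.71)(0.475)² = 0.15433 kg·m²; axis through the centre, so I = 0.15433 kg·m².
Solid cylinder: I_cm = (1/2)MR² = (1/2)(3.76)(0.338)² = 0.21478 kg·m²; centre at d = 0.471 m, so the parallel axis theorem gives I = 0.21478 + (3.76)(0.471)² = 1.0489 kg·m².
Rectangular plate: I_cm = (1/12)M(a²+b²) = (1/12)(5.68)[(0.794)² + (0.736)²] = 0.55481 kg·m²; centre at d = 0.281 m, so the parallel axis theorem gives I = 0.55481 + (5.68)(0.281)² = 1.0033 kg·m².
Total I = 2.2065 kg·m²; total mass M = 11.15 kg.
k = √(I/M) = √(2.2065/11.15) = 0.44485 m.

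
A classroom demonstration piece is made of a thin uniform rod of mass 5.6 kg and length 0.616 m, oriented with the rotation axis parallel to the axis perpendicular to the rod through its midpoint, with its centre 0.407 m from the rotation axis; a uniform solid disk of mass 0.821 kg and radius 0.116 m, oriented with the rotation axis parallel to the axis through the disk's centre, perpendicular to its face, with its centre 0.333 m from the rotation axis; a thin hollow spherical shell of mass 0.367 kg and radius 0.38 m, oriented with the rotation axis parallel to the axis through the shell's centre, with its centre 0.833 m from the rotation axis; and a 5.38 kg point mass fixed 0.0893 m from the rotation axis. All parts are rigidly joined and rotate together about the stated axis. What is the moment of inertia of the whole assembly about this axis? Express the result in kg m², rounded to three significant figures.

1.53

Thin rod: I_cm = (1/12)ML² = (1/12)(5.6)(0.616)² = 0.17708 kg m²; centre at d = 0.407 m, so I = I_cm + Md² gives I = 0.17708 + (5.6)(0.407)² = 1.1047 kg m².
Solid disk: I_cm = (1/2)MR² = (1/2)(0.821)(0.116)² = 0.0055237 kg m²; centre at d = 0.333 m, so I = I_cm + Md² gives I = 0.0055237 + (0.821)(0.333)² = 0.096564 kg m².
Spherical shell: I_cm = (2/3)MR² = (2/3)(0.367)(0.38)² = 0.03533 kg m²; centre at d = 0.833 m, so I = I_cm + Md² gives I = 0.03533 + (0.367)(0.833)² = 0.28999 kg m².
Point mass: I_cm = 0; centre at d = 0.0893 m, so I = I_cm + Md² gives I = 0 + (5.38)(0.0893)² = 0.042903 kg m².
Total I = 1.1047 + 0.096564 + 0.28999 + 0.042903 = 1.5342 kg m².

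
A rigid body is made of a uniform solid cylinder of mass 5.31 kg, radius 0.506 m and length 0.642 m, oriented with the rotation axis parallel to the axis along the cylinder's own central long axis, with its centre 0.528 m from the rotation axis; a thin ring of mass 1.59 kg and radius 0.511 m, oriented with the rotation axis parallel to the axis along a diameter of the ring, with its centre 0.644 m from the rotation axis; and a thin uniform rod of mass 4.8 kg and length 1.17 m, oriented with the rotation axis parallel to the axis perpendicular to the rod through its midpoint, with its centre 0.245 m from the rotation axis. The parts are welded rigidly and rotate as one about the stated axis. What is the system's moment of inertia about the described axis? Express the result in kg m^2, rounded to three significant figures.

Solid cylinder: I_cm = (1/2)MR² = (1/2)(5.31)(0.506)² = 0.67978 kg m^2; centre at d = 0.528 m, so the parallel axis theorem gives I = 0.67978 + (5.31)(0.528)² = 2.1601 kg m^2.
Thin ring: I_cm = (1/2)MR² = (1/2)(1.59)(0.511)² = 0.20759 kg m^2; centre at d = 0.644 m, so the parallel axis theorem gives I = 0.20759 + (1.59)(0.644)² = 0.86702 kg m^2.
Thin rod: I_cm = (1/12)ML² = (1/12)(4.8)(1.17)² = 0.54756 kg m^2; centre at d = 0.245 m, so the parallel axis theorem gives I = 0.54756 + (4.8)(0.245)² = 0.83568 kg m^2.
Total I = 2.1601 + 0.86702 + 0.83568 = 3.8628 kg m^2.

3.86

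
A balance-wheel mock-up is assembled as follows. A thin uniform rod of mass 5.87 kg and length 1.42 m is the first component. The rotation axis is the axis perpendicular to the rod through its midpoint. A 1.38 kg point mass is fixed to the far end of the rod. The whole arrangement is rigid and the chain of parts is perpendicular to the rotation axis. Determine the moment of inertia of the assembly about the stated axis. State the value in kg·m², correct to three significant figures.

Thin rod: I_cm = (1/12)ML² = (1/12)(5.87)(1.42)² = 0.98636 kg·m²; axis through the centre, so I = 0.98636 kg·m².
Point mass: I_cm = 0; centre at d = 0.71 m, so I = I_cm + Md² gives I = 0 + (1.38)(0.71)² = 0.69566 kg·m².
Total I = 0.98636 + 0.69566 = 1.682 kg·m².

1.68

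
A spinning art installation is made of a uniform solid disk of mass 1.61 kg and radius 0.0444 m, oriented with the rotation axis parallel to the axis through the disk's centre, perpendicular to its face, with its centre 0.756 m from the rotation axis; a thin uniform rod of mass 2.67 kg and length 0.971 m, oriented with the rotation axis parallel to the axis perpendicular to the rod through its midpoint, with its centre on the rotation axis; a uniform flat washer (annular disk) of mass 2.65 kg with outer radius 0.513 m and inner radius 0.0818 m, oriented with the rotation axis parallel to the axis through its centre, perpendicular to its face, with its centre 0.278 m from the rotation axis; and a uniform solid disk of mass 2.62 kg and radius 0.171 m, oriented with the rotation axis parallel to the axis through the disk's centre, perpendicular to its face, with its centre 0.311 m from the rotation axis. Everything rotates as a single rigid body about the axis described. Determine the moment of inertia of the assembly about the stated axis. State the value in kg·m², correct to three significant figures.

1.99

Solid disk: I_cm = (1/2)MR² = (1/2)(1.61)(0.0444)² = 0.0015869 kg·m²; centre at d = 0.756 m, so I = I_cm + Md² gives I = 0.0015869 + (1.61)(0.756)² = 0.92176 kg·m².
Thin rod: I_cm = (1/12)ML² = (1/12)(2.67)(0.971)² = 0.20978 kg·m²; axis through the centre, so I = 0.20978 kg·m².
Annular disk: I_cm = (1/2)M(R²+r²) = (1/2)(2.65)[(0.513)² + (0.0818)²] = 0.35756 kg·m²; centre at d = 0.278 m, so I = I_cm + Md² gives I = 0.35756 + (2.65)(0.278)² = 0.56237 kg·m².
Solid disk: I_cm = (1/2)MR² = (1/2)(2.62)(0.171)² = 0.038306 kg·m²; centre at d = 0.311 m, so I = I_cm + Md² gives I = 0.038306 + (2.62)(0.311)² = 0.29171 kg·m².
Total I = 0.92176 + 0.20978 + 0.56237 + 0.29171 = 1.9856 kg·m².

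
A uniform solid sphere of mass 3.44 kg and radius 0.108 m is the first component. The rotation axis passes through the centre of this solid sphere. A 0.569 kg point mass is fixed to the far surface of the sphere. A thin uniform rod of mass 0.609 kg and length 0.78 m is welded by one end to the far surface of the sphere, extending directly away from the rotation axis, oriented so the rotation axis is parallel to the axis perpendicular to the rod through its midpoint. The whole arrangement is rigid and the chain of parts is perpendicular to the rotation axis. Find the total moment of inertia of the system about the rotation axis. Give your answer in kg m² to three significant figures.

0.205

Solid sphere: I_cm = (2/5)MR² = (2/5)(3.44)(0.108)² = 0.01605 kg m²; axis through the centre, so I = 0.01605 kg m².
Point mass: I_cm = 0; centre at d = 0.108 m, so the parallel axis theorem gives I = 0 + (0.569)(0.108)² = 0.0066368 kg m².
Thin rod: I_cm = (1/12)ML² = (1/12)(0.609)(0.78)² = 0.030876 kg m²; centre at d = 0.108 + 0.39 = 0.498 m, so the parallel axis theorem gives I = 0.030876 + (0.609)(0.498)² = 0.18191 kg m².
Total I = 0.01605 + 0.0066368 + 0.18191 = 0.2046 kg m².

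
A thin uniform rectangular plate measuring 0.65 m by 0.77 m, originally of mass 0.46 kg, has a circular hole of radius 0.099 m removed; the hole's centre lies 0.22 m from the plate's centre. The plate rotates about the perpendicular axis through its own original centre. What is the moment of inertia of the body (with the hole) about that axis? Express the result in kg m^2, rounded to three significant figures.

0.0374

Unpierced body about its centre: I₀ = (1/12)M(a²+b²) = (1/12)(0.46)[(0.65)² + (0.77)²] = 0.038924 kg m^2.
The removed disk has mass m = M·πr²/(ab) = (0.46)·π(0.099)²/(0.65·0.77) = 0.028299 kg (same uniform areal density).
Its moment of inertia about the rotation axis (parallel-axis theorem): I_hole = (1/2)mr² + md² = (1/2)(0.028299)(0.099)² + (0.028299)(0.22)² = 0.0015084 kg m^2.
Treating the hole as negative mass, I = I₀ − I_hole = 0.038924 − 0.0015084 = 0.037415 kg m^2.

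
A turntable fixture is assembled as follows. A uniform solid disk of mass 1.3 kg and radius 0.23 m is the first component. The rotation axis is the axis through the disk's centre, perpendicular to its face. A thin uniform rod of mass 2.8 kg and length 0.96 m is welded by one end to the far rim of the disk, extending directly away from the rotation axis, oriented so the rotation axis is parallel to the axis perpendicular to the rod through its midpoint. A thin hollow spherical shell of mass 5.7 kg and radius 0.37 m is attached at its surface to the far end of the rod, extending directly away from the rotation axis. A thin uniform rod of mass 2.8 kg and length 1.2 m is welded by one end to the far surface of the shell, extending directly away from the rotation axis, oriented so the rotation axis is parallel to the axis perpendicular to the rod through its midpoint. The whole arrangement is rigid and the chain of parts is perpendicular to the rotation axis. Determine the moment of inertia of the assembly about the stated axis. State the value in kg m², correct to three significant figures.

Solid disk: I_cm = (1/2)MR² = (1/2)(1.3)(0.23)² = 0.034385 kg m²; axis through the centre, so I = 0.034385 kg m².
Thin rod: I_cm = (1/12)ML² = (1/12)(2.8)(0.96)² = 0.21504 kg m²; centre at d = 0.23 + 0.48 = 0.71 m, so I = I_cm + Md² gives I = 0.21504 + (2.8)(0.71)² = 1.6265 kg m².
Spherical shell: I_cm = (2/3)MR² = (2/3)(5.7)(0.37)² = 0.52022 kg m²; centre at d = 0.23 + 0.48 + 0.48 + 0.37 = 1.56 m, so I = I_cm + Md² gives I = 0.52022 + (5.7)(1.56)² = 14.392 kg m².
Thin rod: I_cm = (1/12)ML² = (1/12)(2.8)(1.2)² = 0.336 kg m²; centre at d = 0.23 + 0.48 + 0.48 + 0.37 + 0.37 + 0.6 = 2.53 m, so I = I_cm + Md² gives I = 0.336 + (2.8)(2.53)² = 18.259 kg m².
Total I = 0.034385 + 1.6265 + 14.392 + 18.259 = 34.311 kg m².

34.3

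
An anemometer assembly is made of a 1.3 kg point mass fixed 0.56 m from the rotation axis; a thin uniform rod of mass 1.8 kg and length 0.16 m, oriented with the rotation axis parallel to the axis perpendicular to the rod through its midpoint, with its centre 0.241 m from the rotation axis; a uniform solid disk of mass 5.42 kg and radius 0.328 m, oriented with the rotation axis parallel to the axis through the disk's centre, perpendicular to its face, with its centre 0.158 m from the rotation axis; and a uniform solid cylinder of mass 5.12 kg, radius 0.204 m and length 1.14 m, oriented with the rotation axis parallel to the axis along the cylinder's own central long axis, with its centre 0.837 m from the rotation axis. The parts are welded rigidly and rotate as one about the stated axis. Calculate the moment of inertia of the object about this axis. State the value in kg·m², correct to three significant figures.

4.64

Point mass: I_cm = 0; centre at d = 0.56 m, so the parallel axis theorem gives I = 0 + (1.3)(0.56)² = 0.40768 kg·m².
Thin rod: I_cm = (1/12)ML² = (1/12)(1.8)(0.16)² = 0.00384 kg·m²; centre at d = 0.241 m, so the parallel axis theorem gives I = 0.00384 + (1.8)(0.241)² = 0.10839 kg·m².
Solid disk: I_cm = (1/2)MR² = (1/2)(5.42)(0.328)² = 0.29155 kg·m²; centre at d = 0.158 m, so the parallel axis theorem gives I = 0.29155 + (5.42)(0.158)² = 0.42686 kg·m².
Solid cylinder: I_cm = (1/2)MR² = (1/2)(5.12)(0.204)² = 0.10654 kg·m²; centre at d = 0.837 m, so the parallel axis theorem gives I = 0.10654 + (5.12)(0.837)² = 3.6935 kg·m².
Total I = 0.40768 + 0.10839 + 0.42686 + 3.6935 = 4.6364 kg·m².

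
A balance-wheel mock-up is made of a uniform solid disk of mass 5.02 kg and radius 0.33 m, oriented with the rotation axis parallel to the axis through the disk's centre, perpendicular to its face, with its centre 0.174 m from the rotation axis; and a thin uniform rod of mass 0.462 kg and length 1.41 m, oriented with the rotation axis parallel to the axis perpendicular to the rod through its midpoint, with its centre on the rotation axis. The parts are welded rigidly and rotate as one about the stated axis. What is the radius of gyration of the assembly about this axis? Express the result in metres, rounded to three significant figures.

Solid disk: I_cm = (1/2)MR² = (1/2)(5.02)(0.33)² = 0.27334 kg·m²; centre at d = 0.174 m, so the parallel axis theorem gives I = 0.27334 + (5.02)(0.174)² = 0.42532 kg·m².
Thin rod: I_cm = (1/12)ML² = (1/12)(0.462)(1.41)² = 0.076542 kg·m²; axis through the centre, so I = 0.076542 kg·m².
Total I = 0.50187 kg·m²; total mass M = 5.482 kg.
k = √(I/M) = √(0.50187/5.482) = 0.30257 m.

0.303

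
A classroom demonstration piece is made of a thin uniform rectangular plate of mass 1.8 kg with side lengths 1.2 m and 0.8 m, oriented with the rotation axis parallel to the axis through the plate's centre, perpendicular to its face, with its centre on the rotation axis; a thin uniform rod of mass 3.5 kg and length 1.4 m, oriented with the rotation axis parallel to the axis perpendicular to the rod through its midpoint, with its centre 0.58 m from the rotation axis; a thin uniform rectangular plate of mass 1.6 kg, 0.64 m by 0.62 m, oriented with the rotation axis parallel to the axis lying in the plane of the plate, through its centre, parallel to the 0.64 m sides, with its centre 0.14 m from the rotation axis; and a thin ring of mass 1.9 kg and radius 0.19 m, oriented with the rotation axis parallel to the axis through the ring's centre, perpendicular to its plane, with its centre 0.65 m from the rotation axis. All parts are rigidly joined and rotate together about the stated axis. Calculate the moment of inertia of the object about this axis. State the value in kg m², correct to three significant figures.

3.02

Rectangular plate: I_cm = (1/12)M(a²+b²) = (1/12)(1.8)[(1.2)² + (0.8)²] = 0.312 kg m²; axis through the centre, so I = 0.312 kg m².
Thin rod: I_cm = (1/12)ML² = (1/12)(3.5)(1.4)² = 0.57167 kg m²; centre at d = 0.58 m, so I = I_cm + Md² gives I = 0.57167 + (3.5)(0.58)² = 1.7491 kg m².
Rectangular plate: I_cm = (1/12)Mb² = (1/12)(1.6)(0.62)² = 0.051253 kg m²; centre at d = 0.14 m, so I = I_cm + Md² gives I = 0.051253 + (1.6)(0.14)² = 0.082613 kg m².
Thin ring: I_cm = MR² = (1.9)(0.19)² = 0.06859 kg m²; centre at d = 0.65 m, so I = I_cm + Md² gives I = 0.06859 + (1.9)(0.65)² = 0.87134 kg m².
Total I = 0.312 + 1.7491 + 0.082613 + 0.87134 = 3.015 kg m².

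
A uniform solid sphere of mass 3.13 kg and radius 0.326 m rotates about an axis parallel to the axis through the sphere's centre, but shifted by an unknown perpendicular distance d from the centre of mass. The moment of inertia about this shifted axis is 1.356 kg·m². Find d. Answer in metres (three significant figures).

0.625

About the centre-of-mass axis, I_cm = (2/5)MR² = (2/5)(3.13)(0.326)² = 0.13306 kg·m².
Parallel axis theorem: I = I_cm + Md², so Md² = 1.356 − 0.13306 = 1.2229 kg·m².
d = √(1.2229 / 3.13) = 0.62507 m.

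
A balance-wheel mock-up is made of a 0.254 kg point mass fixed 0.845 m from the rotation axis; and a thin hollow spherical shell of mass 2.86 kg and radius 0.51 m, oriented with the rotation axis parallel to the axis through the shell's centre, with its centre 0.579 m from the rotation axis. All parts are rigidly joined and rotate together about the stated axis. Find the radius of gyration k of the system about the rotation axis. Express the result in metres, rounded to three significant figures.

0.725

Point mass: I_cm = 0; centre at d = 0.845 m, so I = I_cm + Md² gives I = 0 + (0.254)(0.845)² = 0.18136 kg m^2.
Spherical shell: I_cm = (2/3)MR² = (2/3)(2.86)(0.51)² = 0.49592 kg m^2; centre at d = 0.579 m, so I = I_cm + Md² gives I = 0.49592 + (2.86)(0.579)² = 1.4547 kg m^2.
Total I = 1.6361 kg m^2; total mass M = 3.114 kg.
k = √(I/M) = √(1.6361/3.114) = 0.72484 m.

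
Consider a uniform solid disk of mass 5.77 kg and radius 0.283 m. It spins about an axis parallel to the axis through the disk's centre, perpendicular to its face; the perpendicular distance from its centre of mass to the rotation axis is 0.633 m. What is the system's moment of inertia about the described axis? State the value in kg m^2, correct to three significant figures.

I_cm = (1/2)MR² = (1/2)(5.77)(0.283)² = 0.23106 kg m^2; centre at d = 0.633 m, so the parallel axis theorem gives I = 0.23106 + (5.77)(0.633)² = 2.543 kg m^2.

2.54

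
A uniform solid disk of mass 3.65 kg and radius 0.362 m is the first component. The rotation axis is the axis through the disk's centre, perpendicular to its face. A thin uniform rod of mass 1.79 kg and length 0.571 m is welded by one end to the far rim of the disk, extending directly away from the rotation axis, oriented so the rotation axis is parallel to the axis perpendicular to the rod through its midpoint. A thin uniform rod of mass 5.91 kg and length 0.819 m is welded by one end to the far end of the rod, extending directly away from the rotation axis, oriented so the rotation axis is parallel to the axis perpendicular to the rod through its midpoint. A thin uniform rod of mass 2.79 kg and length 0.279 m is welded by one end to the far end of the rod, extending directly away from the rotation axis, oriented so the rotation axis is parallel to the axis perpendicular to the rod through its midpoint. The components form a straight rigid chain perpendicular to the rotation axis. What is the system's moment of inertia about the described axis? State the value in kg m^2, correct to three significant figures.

Solid disk: I_cm = (1/2)MR² = (1/2)(3.65)(0.362)² = 0.23916 kg m^2; axis through the centre, so I = 0.23916 kg m^2.
Thin rod: I_cm = (1/12)ML² = (1/12)(1.79)(0.571)² = 0.048634 kg m^2; centre at d = 0.362 + 0.2855 = 0.6475 m, so I = I_cm + Md² gives I = 0.048634 + (1.79)(0.6475)² = 0.7991 kg m^2.
Thin rod: I_cm = (1/12)ML² = (1/12)(5.91)(0.819)² = 0.33035 kg m^2; centre at d = 0.362 + 0.2855 + 0.2855 + 0.4095 = 1.3425 m, so I = I_cm + Md² gives I = 0.33035 + (5.91)(1.3425)² = 10.982 kg m^2.
Thin rod: I_cm = (1/12)ML² = (1/12)(2.79)(0.279)² = 0.018098 kg m^2; centre at d = 0.362 + 0.2855 + 0.2855 + 0.4095 + 0.4095 + 0.1395 = 1.8915 m, so I = I_cm + Md² gives I = 0.018098 + (2.79)(1.8915)² = 10 kg m^2.
Total I = 0.23916 + 0.7991 + 10.982 + 10 = 22.02 kg m^2.

22.0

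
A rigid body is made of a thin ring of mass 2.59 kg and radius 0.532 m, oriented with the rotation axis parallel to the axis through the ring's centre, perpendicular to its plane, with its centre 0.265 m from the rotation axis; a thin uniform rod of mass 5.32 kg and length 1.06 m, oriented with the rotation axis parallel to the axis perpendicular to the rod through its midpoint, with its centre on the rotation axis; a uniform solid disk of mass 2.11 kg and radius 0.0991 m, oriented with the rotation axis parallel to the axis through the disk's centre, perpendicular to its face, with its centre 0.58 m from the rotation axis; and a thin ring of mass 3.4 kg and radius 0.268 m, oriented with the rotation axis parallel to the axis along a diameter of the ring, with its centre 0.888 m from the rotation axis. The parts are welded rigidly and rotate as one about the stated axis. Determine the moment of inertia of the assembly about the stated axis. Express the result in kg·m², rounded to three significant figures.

4.94

Thin ring: I_cm = MR² = (2.59)(0.532)² = 0.73303 kg·m²; centre at d = 0.265 m, so I = I_cm + Md² gives I = 0.73303 + (2.59)(0.265)² = 0.91491 kg·m².
Thin rod: I_cm = (1/12)ML² = (1/12)(5.32)(1.06)² = 0.49813 kg·m²; axis through the centre, so I = 0.49813 kg·m².
Solid disk: I_cm = (1/2)MR² = (1/2)(2.11)(0.0991)² = 0.010361 kg·m²; centre at d = 0.58 m, so I = I_cm + Md² gives I = 0.010361 + (2.11)(0.58)² = 0.72016 kg·m².
Thin ring: I_cm = (1/2)MR² = (1/2)(3.4)(0.268)² = 0.1221 kg·m²; centre at d = 0.888 m, so I = I_cm + Md² gives I = 0.1221 + (3.4)(0.888)² = 2.8032 kg·m².
Total I = 0.91491 + 0.49813 + 0.72016 + 2.8032 = 4.9364 kg·m².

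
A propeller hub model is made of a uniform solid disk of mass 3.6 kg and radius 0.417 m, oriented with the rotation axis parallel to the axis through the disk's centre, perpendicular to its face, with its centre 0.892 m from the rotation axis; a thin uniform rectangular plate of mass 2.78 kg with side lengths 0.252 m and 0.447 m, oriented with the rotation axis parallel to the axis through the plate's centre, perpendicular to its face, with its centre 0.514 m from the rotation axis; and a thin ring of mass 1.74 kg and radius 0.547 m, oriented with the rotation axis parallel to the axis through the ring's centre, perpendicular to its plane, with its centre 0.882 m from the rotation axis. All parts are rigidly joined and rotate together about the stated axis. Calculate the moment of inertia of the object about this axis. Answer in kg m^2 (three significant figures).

Solid disk: I_cm = (1/2)MR² = (1/2)(3.6)(0.417)² = 0.313 kg m^2; centre at d = 0.892 m, so the parallel axis theorem gives I = 0.313 + (3.6)(0.892)² = 3.1774 kg m^2.
Rectangular plate: I_cm = (1/12)M(a²+b²) = (1/12)(2.78)[(0.252)² + (0.447)²] = 0.061001 kg m^2; centre at d = 0.514 m, so the parallel axis theorem gives I = 0.061001 + (2.78)(0.514)² = 0.79547 kg m^2.
Thin ring: I_cm = MR² = (1.74)(0.547)² = 0.52062 kg m^2; centre at d = 0.882 m, so the parallel axis theorem gives I = 0.52062 + (1.74)(0.882)² = 1.8742 kg m^2.
Total I = 3.1774 + 0.79547 + 1.8742 = 5.8471 kg m^2.

5.85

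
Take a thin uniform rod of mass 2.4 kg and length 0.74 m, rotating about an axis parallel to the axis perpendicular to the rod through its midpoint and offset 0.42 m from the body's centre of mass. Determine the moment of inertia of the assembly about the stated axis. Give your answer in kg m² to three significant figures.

I_cm = (1/12)ML² = (1/12)(2.4)(0.74)² = 0.10952 kg m²; centre at d = 0.42 m, so the parallel axis theorem gives I = 0.10952 + (2.4)(0.42)² = 0.53288 kg m².

0.533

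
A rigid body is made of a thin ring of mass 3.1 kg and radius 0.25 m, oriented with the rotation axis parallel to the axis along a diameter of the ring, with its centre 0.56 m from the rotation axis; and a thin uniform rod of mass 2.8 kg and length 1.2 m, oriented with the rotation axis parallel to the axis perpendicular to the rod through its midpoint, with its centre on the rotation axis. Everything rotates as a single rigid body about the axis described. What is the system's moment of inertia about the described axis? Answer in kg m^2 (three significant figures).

Thin ring: I_cm = (1/2)MR² = (1/2)(3.1)(0.25)² = 0.096875 kg m^2; centre at d = 0.56 m, so the parallel axis theorem gives I = 0.096875 + (3.1)(0.56)² = 1.069 kg m^2.
Thin rod: I_cm = (1/12)ML² = (1/12)(2.8)(1.2)² = 0.336 kg m^2; axis through the centre, so I = 0.336 kg m^2.
Total I = 1.069 + 0.336 = 1.405 kg m^2.

1.41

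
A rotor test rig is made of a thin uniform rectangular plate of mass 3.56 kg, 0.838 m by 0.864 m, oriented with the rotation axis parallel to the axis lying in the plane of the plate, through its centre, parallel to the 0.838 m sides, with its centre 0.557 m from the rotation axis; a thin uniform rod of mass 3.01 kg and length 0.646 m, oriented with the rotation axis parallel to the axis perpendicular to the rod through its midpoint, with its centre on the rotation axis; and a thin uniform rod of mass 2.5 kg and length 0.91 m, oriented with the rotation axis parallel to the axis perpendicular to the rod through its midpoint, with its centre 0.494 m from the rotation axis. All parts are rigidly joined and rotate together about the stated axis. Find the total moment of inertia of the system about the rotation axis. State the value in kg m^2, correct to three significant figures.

2.21

Rectangular plate: I_cm = (1/12)Mb² = (1/12)(3.56)(0.864)² = 0.22146 kg m^2; centre at d = 0.557 m, so the parallel axis theorem gives I = 0.22146 + (3.56)(0.557)² = 1.3259 kg m^2.
Thin rod: I_cm = (1/12)ML² = (1/12)(3.01)(0.646)² = 0.10468 kg m^2; axis through the centre, so I = 0.10468 kg m^2.
Thin rod: I_cm = (1/12)ML² = (1/12)(2.5)(0.91)² = 0.17252 kg m^2; centre at d = 0.494 m, so the parallel axis theorem gives I = 0.17252 + (2.5)(0.494)² = 0.78261 kg m^2.
Total I = 1.3259 + 0.10468 + 0.78261 = 2.2132 kg m^2.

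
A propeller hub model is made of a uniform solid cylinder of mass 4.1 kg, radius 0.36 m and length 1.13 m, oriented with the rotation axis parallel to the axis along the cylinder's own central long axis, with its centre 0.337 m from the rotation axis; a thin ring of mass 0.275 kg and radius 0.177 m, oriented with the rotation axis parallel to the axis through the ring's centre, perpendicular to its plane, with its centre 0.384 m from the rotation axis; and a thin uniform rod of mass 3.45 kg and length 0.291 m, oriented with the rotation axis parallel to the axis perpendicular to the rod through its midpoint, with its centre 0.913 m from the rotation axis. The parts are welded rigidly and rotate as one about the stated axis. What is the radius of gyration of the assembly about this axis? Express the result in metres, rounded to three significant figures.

0.686

Solid cylinder: I_cm = (1/2)MR² = (1/2)(4.1)(0.36)² = 0.26568 kg·m²; centre at d = 0.337 m, so I = I_cm + Md² gives I = 0.26568 + (4.1)(0.337)² = 0.73131 kg·m².
Thin ring: I_cm = MR² = (0.275)(0.177)² = 0.0086155 kg·m²; centre at d = 0.384 m, so I = I_cm + Md² gives I = 0.0086155 + (0.275)(0.384)² = 0.049166 kg·m².
Thin rod: I_cm = (1/12)ML² = (1/12)(3.45)(0.291)² = 0.024346 kg·m²; centre at d = 0.913 m, so I = I_cm + Md² gives I = 0.024346 + (3.45)(0.913)² = 2.9002 kg·m².
Total I = 3.6806 kg·m²; total mass M = 7.825 kg.
k = √(I/M) = √(3.6806/7.825) = 0.68583 m.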